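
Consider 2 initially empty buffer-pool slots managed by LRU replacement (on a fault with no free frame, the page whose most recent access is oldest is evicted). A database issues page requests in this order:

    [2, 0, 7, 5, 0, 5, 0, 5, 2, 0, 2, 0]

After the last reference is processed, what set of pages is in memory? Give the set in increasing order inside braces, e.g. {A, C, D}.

2 -> fault, frames {2}
0 -> fault, frames {2,0}
7 -> fault, evict 2, frames {0,7}
5 -> fault, evict 0, frames {7,5}
0 -> fault, evict 7, frames {5,0}
5 -> hit
0 -> hit
5 -> hit
2 -> fault, evict 0, frames {5,2}
0 -> fault, evict 5, frames {2,0}
2 -> hit
0 -> hit

{0, 2}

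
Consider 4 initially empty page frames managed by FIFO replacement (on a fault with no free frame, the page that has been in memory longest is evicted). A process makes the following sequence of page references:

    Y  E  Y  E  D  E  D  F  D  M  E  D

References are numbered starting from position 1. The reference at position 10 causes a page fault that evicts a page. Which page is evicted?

Y

pos 1: Y -> miss, frames [Y]
pos 2: E -> miss, frames [Y, E]
pos 3: Y -> hit
pos 4: E -> hit
pos 5: D -> miss, frames [Y, E, D]
pos 6: E -> hit
pos 7: D -> hit
pos 8: F -> miss, frames [Y, E, D, F]
pos 9: D -> hit
pos 10: M -> miss, evict Y, frames [E, D, F, M]
At position 10, page Y is evicted.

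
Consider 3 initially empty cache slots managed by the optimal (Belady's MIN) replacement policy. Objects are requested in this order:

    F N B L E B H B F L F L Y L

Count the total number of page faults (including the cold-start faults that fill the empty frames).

F → miss, frames (F)
N → miss, frames (F N)
B → miss, frames (F N B)
L → miss, evict N, frames (F B L)
E → miss, evict L, frames (F B E)
B → hit
H → miss, evict E, frames (F B H)
B → hit
F → hit
L → miss, evict H, frames (F B L)
F → hit
L → hit
Y → miss, evict B, frames (F L Y)
L → hit
Page faults: 8.

8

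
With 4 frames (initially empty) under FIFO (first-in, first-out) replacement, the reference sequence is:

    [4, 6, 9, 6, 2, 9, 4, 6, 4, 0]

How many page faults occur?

5

4: fault, frames {4}
6: fault, frames {4,6}
9: fault, frames {4,6,9}
6: hit
2: fault, frames {4,6,9,2}
9: hit
4: hit
6: hit
4: hit
0: fault, evict 4, frames {6,9,2,0}
Page faults: 5.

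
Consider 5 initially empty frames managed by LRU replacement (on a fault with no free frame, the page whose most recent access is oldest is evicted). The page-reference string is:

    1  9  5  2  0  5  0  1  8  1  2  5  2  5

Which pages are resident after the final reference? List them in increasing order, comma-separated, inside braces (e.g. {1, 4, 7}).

1 -> fault, frames [1]
9 -> fault, frames [1, 9]
5 -> fault, frames [1, 9, 5]
2 -> fault, frames [1, 9, 5, 2]
0 -> fault, frames [1, 9, 5, 2, 0]
5 -> hit
0 -> hit
1 -> hit
8 -> fault, evict 9, frames [2, 5, 0, 1, 8]
1 -> hit
2 -> hit
5 -> hit
2 -> hit
5 -> hit

{0, 1, 2, 5, 8}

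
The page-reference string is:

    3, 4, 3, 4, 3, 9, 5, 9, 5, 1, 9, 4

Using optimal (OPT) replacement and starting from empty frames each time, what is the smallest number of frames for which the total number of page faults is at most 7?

f=1: 12 faults
f=2: 6 faults
f=3: 5 faults
f=4: 5 faults
f=5: 5 faults
Smallest f with faults ≤ 7 is 2.

2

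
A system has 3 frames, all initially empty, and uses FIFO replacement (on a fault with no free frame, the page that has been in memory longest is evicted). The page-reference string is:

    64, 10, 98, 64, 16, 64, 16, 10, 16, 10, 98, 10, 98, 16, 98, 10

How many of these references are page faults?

64 -> miss, frames (64)
10 -> miss, frames (64 10)
98 -> miss, frames (64 10 98)
64 -> hit
16 -> miss, evict 64, frames (10 98 16)
64 -> miss, evict 10, frames (98 16 64)
16 -> hit
10 -> miss, evict 98, frames (16 64 10)
16 -> hit
10 -> hit
98 -> miss, evict 16, frames (64 10 98)
10 -> hit
98 -> hit
16 -> miss, evict 64, frames (10 98 16)
98 -> hit
10 -> hit
Page faults: 8.

8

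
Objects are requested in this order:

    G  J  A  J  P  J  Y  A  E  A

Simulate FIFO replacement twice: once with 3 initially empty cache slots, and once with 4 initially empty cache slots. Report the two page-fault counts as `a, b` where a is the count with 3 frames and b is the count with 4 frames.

3 frames: F F F . F . F . F F → 7 faults.
4 frames: F F F . F . F . F . → 6 faults.
6 < 7: adding a frame reduced faults, as is typical.

7, 6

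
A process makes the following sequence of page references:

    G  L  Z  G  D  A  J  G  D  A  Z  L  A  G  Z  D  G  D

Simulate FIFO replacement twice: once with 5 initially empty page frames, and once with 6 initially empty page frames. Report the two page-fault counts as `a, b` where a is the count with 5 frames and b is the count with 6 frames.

5 frames: F F F . F F F F . . . F . . F F . . → 10 faults.
6 frames: F F F . F F F . . . . . . . . . . . → 6 faults.
6 < 10: adding a frame reduced faults, as is typical.

10, 6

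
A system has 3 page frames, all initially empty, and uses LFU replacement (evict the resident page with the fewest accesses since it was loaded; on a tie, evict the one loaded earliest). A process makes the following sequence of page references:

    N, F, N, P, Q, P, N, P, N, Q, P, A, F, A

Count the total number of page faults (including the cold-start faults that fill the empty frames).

N: fault, frames {N}
F: fault, frames {N,F}
N: hit
P: fault, frames {N,F,P}
Q: fault, evict F, frames {N,P,Q}
P: hit
N: hit
P: hit
N: hit
Q: hit
P: hit
A: fault, evict Q, frames {N,P,A}
F: fault, evict A, frames {N,P,F}
A: fault, evict F, frames {N,P,A}
Page faults: 7.

7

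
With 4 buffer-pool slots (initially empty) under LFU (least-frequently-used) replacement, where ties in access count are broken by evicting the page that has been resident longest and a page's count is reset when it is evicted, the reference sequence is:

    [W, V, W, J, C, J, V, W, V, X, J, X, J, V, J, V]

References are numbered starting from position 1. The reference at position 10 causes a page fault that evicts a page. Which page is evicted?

pos 1: W: miss, frames {W}
pos 2: V: miss, frames {W,V}
pos 3: W: hit
pos 4: J: miss, frames {W,V,J}
pos 5: C: miss, frames {W,V,J,C}
pos 6: J: hit
pos 7: V: hit
pos 8: W: hit
pos 9: V: hit
pos 10: X: miss, evict C, frames {W,V,J,X}
At position 10, page C is evicted.

C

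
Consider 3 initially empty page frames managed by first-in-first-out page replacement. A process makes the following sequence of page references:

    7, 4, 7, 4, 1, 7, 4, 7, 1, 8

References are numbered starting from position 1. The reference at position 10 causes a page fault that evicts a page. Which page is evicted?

7

pos 1: 7 → miss, frames {7}
pos 2: 4 → miss, frames {7,4}
pos 3: 7 → hit
pos 4: 4 → hit
pos 5: 1 → miss, frames {7,4,1}
pos 6: 7 → hit
pos 7: 4 → hit
pos 8: 7 → hit
pos 9: 1 → hit
pos 10: 8 → miss, evict 7, frames {4,1,8}
At position 10, page 7 is evicted.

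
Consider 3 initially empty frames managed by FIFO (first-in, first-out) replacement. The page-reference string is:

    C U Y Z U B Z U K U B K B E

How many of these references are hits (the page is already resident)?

6

C: miss, frames [C]
U: miss, frames [C, U]
Y: miss, frames [C, U, Y]
Z: miss, evict C, frames [U, Y, Z]
U: hit
B: miss, evict U, frames [Y, Z, B]
Z: hit
U: miss, evict Y, frames [Z, B, U]
K: miss, evict Z, frames [B, U, K]
U: hit
B: hit
K: hit
B: hit
E: miss, evict B, frames [U, K, E]
Hits: 6.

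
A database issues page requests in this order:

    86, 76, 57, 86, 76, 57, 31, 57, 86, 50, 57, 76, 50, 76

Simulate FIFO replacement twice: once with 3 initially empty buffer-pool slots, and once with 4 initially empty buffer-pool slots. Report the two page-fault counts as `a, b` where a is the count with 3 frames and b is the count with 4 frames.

3 frames: F F F . . . F . F F F F . . → 8 faults.
4 frames: F F F . . . F . . F . . . . → 5 faults.
5 < 8: adding a frame reduced faults, as is typical.

8, 5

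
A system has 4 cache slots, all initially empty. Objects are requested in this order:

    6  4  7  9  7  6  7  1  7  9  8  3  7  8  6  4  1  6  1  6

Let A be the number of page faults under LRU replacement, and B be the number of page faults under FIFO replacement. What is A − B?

Under LRU: F F F F . . . F . . F F . . F F F . . . → 10 faults.
Under FIFO: F F F F . . . F . . F F F . F F F . . . → 11 faults.
A − B = 10 − 11 = -1.

-1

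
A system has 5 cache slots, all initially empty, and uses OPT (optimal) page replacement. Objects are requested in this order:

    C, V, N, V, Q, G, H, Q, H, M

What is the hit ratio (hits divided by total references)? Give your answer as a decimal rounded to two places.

0.30

C -> miss, frames (C)
V -> miss, frames (C V)
N -> miss, frames (C V N)
V -> hit
Q -> miss, frames (C V N Q)
G -> miss, frames (C V N Q G)
H -> miss, evict G, frames (C V N Q H)
Q -> hit
H -> hit
M -> miss, evict H, frames (C V N Q M)
Hits: 3 of 10 references → 3/10 = 0.3000.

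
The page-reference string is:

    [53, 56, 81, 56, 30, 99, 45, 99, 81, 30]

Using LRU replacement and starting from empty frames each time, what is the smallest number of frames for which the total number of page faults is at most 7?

f=1: 10 faults
f=2: 8 faults
f=3: 8 faults
f=4: 7 faults
f=5: 6 faults
f=6: 6 faults
Smallest f with faults ≤ 7 is 4.

4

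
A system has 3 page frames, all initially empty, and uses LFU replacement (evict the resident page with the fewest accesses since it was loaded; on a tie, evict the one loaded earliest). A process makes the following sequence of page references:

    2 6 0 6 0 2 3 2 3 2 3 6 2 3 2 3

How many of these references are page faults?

12

2 -> miss, frames {2}
6 -> miss, frames {2,6}
0 -> miss, frames {2,6,0}
6 -> hit
0 -> hit
2 -> hit
3 -> miss, evict 2, frames {6,0,3}
2 -> miss, evict 3, frames {6,0,2}
3 -> miss, evict 2, frames {6,0,3}
2 -> miss, evict 3, frames {6,0,2}
3 -> miss, evict 2, frames {6,0,3}
6 -> hit
2 -> miss, evict 3, frames {6,0,2}
3 -> miss, evict 2, frames {6,0,3}
2 -> miss, evict 3, frames {6,0,2}
3 -> miss, evict 2, frames {6,0,3}
Page faults: 12.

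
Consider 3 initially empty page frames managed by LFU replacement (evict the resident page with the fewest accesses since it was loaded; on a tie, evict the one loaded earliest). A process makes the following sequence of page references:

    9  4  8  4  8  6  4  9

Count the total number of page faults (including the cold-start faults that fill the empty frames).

5

9 → fault, frames [9]
4 → fault, frames [9, 4]
8 → fault, frames [9, 4, 8]
4 → hit
8 → hit
6 → fault, evict 9, frames [4, 8, 6]
4 → hit
9 → fault, evict 6, frames [4, 8, 9]
Page faults: 5.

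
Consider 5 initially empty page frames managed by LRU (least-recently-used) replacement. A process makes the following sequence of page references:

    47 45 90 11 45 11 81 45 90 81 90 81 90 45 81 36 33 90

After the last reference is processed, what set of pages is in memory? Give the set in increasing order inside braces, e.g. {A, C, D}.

{33, 36, 45, 81, 90}

47 → fault, frames {47}
45 → fault, frames {47,45}
90 → fault, frames {47,45,90}
11 → fault, frames {47,45,90,11}
45 → hit
11 → hit
81 → fault, frames {47,90,45,11,81}
45 → hit
90 → hit
81 → hit
90 → hit
81 → hit
90 → hit
45 → hit
81 → hit
36 → fault, evict 47, frames {11,90,45,81,36}
33 → fault, evict 11, frames {90,45,81,36,33}
90 → hit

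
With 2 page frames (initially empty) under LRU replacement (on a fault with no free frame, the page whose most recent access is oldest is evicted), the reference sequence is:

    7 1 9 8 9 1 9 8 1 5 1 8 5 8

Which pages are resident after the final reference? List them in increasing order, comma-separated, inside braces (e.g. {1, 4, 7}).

7 → fault, frames {7}
1 → fault, frames {7,1}
9 → fault, evict 7, frames {1,9}
8 → fault, evict 1, frames {9,8}
9 → hit
1 → fault, evict 8, frames {9,1}
9 → hit
8 → fault, evict 1, frames {9,8}
1 → fault, evict 9, frames {8,1}
5 → fault, evict 8, frames {1,5}
1 → hit
8 → fault, evict 5, frames {1,8}
5 → fault, evict 1, frames {8,5}
8 → hit

{5, 8}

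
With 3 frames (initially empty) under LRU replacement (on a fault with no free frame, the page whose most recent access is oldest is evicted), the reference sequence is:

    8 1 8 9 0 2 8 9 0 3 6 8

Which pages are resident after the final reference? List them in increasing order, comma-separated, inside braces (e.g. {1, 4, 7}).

8: miss, frames [8]
1: miss, frames [8, 1]
8: hit
9: miss, frames [1, 8, 9]
0: miss, evict 1, frames [8, 9, 0]
2: miss, evict 8, frames [9, 0, 2]
8: miss, evict 9, frames [0, 2, 8]
9: miss, evict 0, frames [2, 8, 9]
0: miss, evict 2, frames [8, 9, 0]
3: miss, evict 8, frames [9, 0, 3]
6: miss, evict 9, frames [0, 3, 6]
8: miss, evict 0, frames [3, 6, 8]

{3, 6, 8}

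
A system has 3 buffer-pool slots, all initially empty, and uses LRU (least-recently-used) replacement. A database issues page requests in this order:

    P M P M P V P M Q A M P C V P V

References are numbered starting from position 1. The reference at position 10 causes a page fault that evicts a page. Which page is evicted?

P

pos 1: P -> fault, frames {P}
pos 2: M -> fault, frames {P,M}
pos 3: P -> hit
pos 4: M -> hit
pos 5: P -> hit
pos 6: V -> fault, frames {M,P,V}
pos 7: P -> hit
pos 8: M -> hit
pos 9: Q -> fault, evict V, frames {P,M,Q}
pos 10: A -> fault, evict P, frames {M,Q,A}
At position 10, page P is evicted.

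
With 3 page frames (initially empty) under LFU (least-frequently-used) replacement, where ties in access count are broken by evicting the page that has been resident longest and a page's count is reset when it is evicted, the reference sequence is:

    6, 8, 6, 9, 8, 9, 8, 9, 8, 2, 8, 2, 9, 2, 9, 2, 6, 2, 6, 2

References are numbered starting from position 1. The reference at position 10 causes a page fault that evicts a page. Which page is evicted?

pos 1: 6 -> miss, frames (6)
pos 2: 8 -> miss, frames (6 8)
pos 3: 6 -> hit
pos 4: 9 -> miss, frames (6 8 9)
pos 5: 8 -> hit
pos 6: 9 -> hit
pos 7: 8 -> hit
pos 8: 9 -> hit
pos 9: 8 -> hit
pos 10: 2 -> miss, evict 6, frames (8 9 2)
At position 10, page 6 is evicted.

6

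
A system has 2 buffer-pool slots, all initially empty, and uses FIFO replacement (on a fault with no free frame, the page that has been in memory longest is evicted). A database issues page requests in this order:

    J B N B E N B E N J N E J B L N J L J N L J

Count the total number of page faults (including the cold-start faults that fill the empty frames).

15

J → miss, frames {J}
B → miss, frames {J,B}
N → miss, evict J, frames {B,N}
B → hit
E → miss, evict B, frames {N,E}
N → hit
B → miss, evict N, frames {E,B}
E → hit
N → miss, evict E, frames {B,N}
J → miss, evict B, frames {N,J}
N → hit
E → miss, evict N, frames {J,E}
J → hit
B → miss, evict J, frames {E,B}
L → miss, evict E, frames {B,L}
N → miss, evict B, frames {L,N}
J → miss, evict L, frames {N,J}
L → miss, evict N, frames {J,L}
J → hit
N → miss, evict J, frames {L,N}
L → hit
J → miss, evict L, frames {N,J}
Page faults: 15.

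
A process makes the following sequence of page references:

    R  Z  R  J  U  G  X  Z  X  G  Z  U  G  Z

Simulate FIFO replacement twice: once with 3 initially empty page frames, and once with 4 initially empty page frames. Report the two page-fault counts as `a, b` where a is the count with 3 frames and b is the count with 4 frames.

9, 7

3 frames: F F . F F F F F . . . F F . → 9 faults.
4 frames: F F . F F F F F . . . . . . → 7 faults.
7 < 9: adding a frame reduced faults, as is typical.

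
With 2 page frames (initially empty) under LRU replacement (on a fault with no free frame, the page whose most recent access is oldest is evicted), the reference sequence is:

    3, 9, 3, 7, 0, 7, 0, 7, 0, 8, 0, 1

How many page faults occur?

6

3: fault, frames {3}
9: fault, frames {3,9}
3: hit
7: fault, evict 9, frames {3,7}
0: fault, evict 3, frames {7,0}
7: hit
0: hit
7: hit
0: hit
8: fault, evict 7, frames {0,8}
0: hit
1: fault, evict 8, frames {0,1}
Page faults: 6.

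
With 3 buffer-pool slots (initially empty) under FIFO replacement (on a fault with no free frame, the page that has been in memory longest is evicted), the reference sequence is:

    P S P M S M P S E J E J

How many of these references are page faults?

P -> fault, frames (P)
S -> fault, frames (P S)
P -> hit
M -> fault, frames (P S M)
S -> hit
M -> hit
P -> hit
S -> hit
E -> fault, evict P, frames (S M E)
J -> fault, evict S, frames (M E J)
E -> hit
J -> hit
Page faults: 5.

5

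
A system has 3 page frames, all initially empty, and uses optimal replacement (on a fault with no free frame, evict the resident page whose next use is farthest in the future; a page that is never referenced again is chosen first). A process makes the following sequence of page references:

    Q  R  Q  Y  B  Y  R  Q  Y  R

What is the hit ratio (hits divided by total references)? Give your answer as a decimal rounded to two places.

0.50

Q → miss, frames (Q)
R → miss, frames (Q R)
Q → hit
Y → miss, frames (Q R Y)
B → miss, evict Q, frames (R Y B)
Y → hit
R → hit
Q → miss, evict B, frames (R Y Q)
Y → hit
R → hit
Hits: 5 of 10 references → 5/10 = 0.5000.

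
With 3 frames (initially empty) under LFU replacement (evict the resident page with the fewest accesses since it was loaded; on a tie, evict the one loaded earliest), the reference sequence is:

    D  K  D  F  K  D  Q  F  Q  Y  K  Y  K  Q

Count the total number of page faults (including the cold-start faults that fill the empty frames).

D → fault, frames (D)
K → fault, frames (D K)
D → hit
F → fault, frames (D K F)
K → hit
D → hit
Q → fault, evict F, frames (D K Q)
F → fault, evict Q, frames (D K F)
Q → fault, evict F, frames (D K Q)
Y → fault, evict Q, frames (D K Y)
K → hit
Y → hit
K → hit
Q → fault, evict Y, frames (D K Q)
Page faults: 8.

8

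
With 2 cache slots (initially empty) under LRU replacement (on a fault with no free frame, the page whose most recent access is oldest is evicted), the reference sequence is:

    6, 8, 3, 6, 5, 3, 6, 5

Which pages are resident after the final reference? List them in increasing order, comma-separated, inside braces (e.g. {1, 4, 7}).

6 -> fault, frames (6)
8 -> fault, frames (6 8)
3 -> fault, evict 6, frames (8 3)
6 -> fault, evict 8, frames (3 6)
5 -> fault, evict 3, frames (6 5)
3 -> fault, evict 6, frames (5 3)
6 -> fault, evict 5, frames (3 6)
5 -> fault, evict 3, frames (6 5)

{5, 6}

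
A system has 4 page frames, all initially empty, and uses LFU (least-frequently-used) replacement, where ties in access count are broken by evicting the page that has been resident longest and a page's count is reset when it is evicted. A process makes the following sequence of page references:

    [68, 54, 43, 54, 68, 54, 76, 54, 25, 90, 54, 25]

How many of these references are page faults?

6

68 -> fault, frames (68)
54 -> fault, frames (68 54)
43 -> fault, frames (68 54 43)
54 -> hit
68 -> hit
54 -> hit
76 -> fault, frames (68 54 43 76)
54 -> hit
25 -> fault, evict 43, frames (68 54 76 25)
90 -> fault, evict 76, frames (68 54 25 90)
54 -> hit
25 -> hit
Page faults: 6.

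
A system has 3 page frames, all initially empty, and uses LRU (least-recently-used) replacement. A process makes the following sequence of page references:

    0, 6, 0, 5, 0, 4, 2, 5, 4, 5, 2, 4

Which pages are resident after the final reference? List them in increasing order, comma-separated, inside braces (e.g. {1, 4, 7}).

{2, 4, 5}

0: fault, frames {0}
6: fault, frames {0,6}
0: hit
5: fault, frames {6,0,5}
0: hit
4: fault, evict 6, frames {5,0,4}
2: fault, evict 5, frames {0,4,2}
5: fault, evict 0, frames {4,2,5}
4: hit
5: hit
2: hit
4: hit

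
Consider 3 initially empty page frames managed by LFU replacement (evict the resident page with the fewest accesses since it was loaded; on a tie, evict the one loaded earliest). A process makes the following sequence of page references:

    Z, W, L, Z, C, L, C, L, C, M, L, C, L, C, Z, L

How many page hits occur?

Z → miss, frames {Z}
W → miss, frames {Z,W}
L → miss, frames {Z,W,L}
Z → hit
C → miss, evict W, frames {Z,L,C}
L → hit
C → hit
L → hit
C → hit
M → miss, evict Z, frames {L,C,M}
L → hit
C → hit
L → hit
C → hit
Z → miss, evict M, frames {L,C,Z}
L → hit
Hits: 10.

10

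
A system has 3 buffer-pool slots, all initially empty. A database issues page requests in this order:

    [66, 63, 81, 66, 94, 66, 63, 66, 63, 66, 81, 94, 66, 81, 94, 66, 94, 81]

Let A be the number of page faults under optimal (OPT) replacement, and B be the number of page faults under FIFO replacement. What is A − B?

Under OPT: F F F . F . . . . . F . . . . . . . → 5 faults.
Under FIFO: F F F . F F F . . . F F F . . . . . → 9 faults.
A − B = 5 − 9 = -4.

-4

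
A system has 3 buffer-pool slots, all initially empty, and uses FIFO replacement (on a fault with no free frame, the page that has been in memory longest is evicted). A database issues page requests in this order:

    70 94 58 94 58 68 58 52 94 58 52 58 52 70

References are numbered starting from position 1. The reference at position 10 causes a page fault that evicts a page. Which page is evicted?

68

pos 1: 70 → fault, frames (70)
pos 2: 94 → fault, frames (70 94)
pos 3: 58 → fault, frames (70 94 58)
pos 4: 94 → hit
pos 5: 58 → hit
pos 6: 68 → fault, evict 70, frames (94 58 68)
pos 7: 58 → hit
pos 8: 52 → fault, evict 94, frames (58 68 52)
pos 9: 94 → fault, evict 58, frames (68 52 94)
pos 10: 58 → fault, evict 68, frames (52 94 58)
At position 10, page 68 is evicted.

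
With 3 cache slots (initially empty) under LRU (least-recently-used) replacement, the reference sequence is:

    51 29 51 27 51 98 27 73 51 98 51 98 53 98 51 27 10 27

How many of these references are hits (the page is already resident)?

51: fault, frames [51]
29: fault, frames [51, 29]
51: hit
27: fault, frames [29, 51, 27]
51: hit
98: fault, evict 29, frames [27, 51, 98]
27: hit
73: fault, evict 51, frames [98, 27, 73]
51: fault, evict 98, frames [27, 73, 51]
98: fault, evict 27, frames [73, 51, 98]
51: hit
98: hit
53: fault, evict 73, frames [51, 98, 53]
98: hit
51: hit
27: fault, evict 53, frames [98, 51, 27]
10: fault, evict 98, frames [51, 27, 10]
27: hit
Hits: 8.

8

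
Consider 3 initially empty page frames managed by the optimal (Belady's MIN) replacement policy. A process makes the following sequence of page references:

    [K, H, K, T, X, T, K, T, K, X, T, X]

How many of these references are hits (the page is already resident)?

K → miss, frames {K}
H → miss, frames {K,H}
K → hit
T → miss, frames {K,H,T}
X → miss, evict H, frames {K,T,X}
T → hit
K → hit
T → hit
K → hit
X → hit
T → hit
X → hit
Hits: 8.

8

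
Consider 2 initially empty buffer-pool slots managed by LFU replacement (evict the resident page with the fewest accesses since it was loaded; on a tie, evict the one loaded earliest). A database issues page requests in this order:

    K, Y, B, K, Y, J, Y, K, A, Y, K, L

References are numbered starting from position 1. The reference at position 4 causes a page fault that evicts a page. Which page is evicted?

pos 1: K -> fault, frames {K}
pos 2: Y -> fault, frames {K,Y}
pos 3: B -> fault, evict K, frames {Y,B}
pos 4: K -> fault, evict Y, frames {B,K}
At position 4, page Y is evicted.

Y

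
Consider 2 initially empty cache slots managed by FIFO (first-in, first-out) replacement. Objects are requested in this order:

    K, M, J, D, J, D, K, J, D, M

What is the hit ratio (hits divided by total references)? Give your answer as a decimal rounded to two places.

0.20

K -> miss, frames (K)
M -> miss, frames (K M)
J -> miss, evict K, frames (M J)
D -> miss, evict M, frames (J D)
J -> hit
D -> hit
K -> miss, evict J, frames (D K)
J -> miss, evict D, frames (K J)
D -> miss, evict K, frames (J D)
M -> miss, evict J, frames (D M)
Hits: 2 of 10 references → 2/10 = 0.2000.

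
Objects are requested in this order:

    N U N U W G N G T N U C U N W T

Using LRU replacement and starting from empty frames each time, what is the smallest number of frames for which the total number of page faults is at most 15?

f=1: 16 faults
f=2: 12 faults
f=3: 10 faults
f=4: 9 faults
f=5: 7 faults
f=6: 6 faults
Smallest f with faults ≤ 15 is 2.

2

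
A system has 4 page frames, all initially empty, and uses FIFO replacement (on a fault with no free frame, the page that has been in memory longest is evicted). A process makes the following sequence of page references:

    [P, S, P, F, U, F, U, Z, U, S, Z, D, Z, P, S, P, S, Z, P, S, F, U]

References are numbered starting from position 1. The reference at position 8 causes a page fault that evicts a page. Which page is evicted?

P

pos 1: P: miss, frames {P}
pos 2: S: miss, frames {P,S}
pos 3: P: hit
pos 4: F: miss, frames {P,S,F}
pos 5: U: miss, frames {P,S,F,U}
pos 6: F: hit
pos 7: U: hit
pos 8: Z: miss, evict P, frames {S,F,U,Z}
At position 8, page P is evicted.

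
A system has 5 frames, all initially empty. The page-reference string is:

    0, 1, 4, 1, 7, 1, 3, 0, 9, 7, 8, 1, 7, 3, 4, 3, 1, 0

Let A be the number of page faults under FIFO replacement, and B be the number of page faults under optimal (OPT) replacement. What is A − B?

Under FIFO: F F F . F . F . F . F F . . F . . F → 10 faults.
Under OPT: F F F . F . F . F . F . . . . . . F → 8 faults.
A − B = 10 − 8 = 2.

2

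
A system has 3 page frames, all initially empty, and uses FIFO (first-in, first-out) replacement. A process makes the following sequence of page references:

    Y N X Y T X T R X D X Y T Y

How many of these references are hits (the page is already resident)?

Y: fault, frames [Y]
N: fault, frames [Y, N]
X: fault, frames [Y, N, X]
Y: hit
T: fault, evict Y, frames [N, X, T]
X: hit
T: hit
R: fault, evict N, frames [X, T, R]
X: hit
D: fault, evict X, frames [T, R, D]
X: fault, evict T, frames [R, D, X]
Y: fault, evict R, frames [D, X, Y]
T: fault, evict D, frames [X, Y, T]
Y: hit
Hits: 5.

5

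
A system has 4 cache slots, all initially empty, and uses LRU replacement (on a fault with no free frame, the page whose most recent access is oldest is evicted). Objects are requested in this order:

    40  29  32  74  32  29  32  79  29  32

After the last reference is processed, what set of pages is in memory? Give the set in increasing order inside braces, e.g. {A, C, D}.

{29, 32, 74, 79}

40 -> miss, frames (40)
29 -> miss, frames (40 29)
32 -> miss, frames (40 29 32)
74 -> miss, frames (40 29 32 74)
32 -> hit
29 -> hit
32 -> hit
79 -> miss, evict 40, frames (74 29 32 79)
29 -> hit
32 -> hit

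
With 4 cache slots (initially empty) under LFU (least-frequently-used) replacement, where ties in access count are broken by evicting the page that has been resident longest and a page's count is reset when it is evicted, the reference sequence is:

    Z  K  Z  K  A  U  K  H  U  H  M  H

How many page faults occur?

6

Z: fault, frames (Z)
K: fault, frames (Z K)
Z: hit
K: hit
A: fault, frames (Z K A)
U: fault, frames (Z K A U)
K: hit
H: fault, evict A, frames (Z K U H)
U: hit
H: hit
M: fault, evict Z, frames (K U H M)
H: hit
Page faults: 6.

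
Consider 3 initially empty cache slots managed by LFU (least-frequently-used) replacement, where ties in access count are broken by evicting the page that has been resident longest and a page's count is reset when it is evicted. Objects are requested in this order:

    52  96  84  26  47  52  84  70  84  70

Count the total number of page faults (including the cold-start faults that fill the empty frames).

8

52: miss, frames (52)
96: miss, frames (52 96)
84: miss, frames (52 96 84)
26: miss, evict 52, frames (96 84 26)
47: miss, evict 96, frames (84 26 47)
52: miss, evict 84, frames (26 47 52)
84: miss, evict 26, frames (47 52 84)
70: miss, evict 47, frames (52 84 70)
84: hit
70: hit
Page faults: 8.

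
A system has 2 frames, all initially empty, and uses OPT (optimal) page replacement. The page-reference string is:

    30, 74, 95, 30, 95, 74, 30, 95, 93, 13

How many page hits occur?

30 → miss, frames [30]
74 → miss, frames [30, 74]
95 → miss, evict 74, frames [30, 95]
30 → hit
95 → hit
74 → miss, evict 95, frames [30, 74]
30 → hit
95 → miss, evict 74, frames [30, 95]
93 → miss, evict 95, frames [30, 93]
13 → miss, evict 93, frames [30, 13]
Hits: 3.

3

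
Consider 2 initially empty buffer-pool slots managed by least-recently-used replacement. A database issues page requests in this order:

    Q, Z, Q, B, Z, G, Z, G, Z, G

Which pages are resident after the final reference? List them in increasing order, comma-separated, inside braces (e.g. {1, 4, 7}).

{G, Z}

Q: miss, frames (Q)
Z: miss, frames (Q Z)
Q: hit
B: miss, evict Z, frames (Q B)
Z: miss, evict Q, frames (B Z)
G: miss, evict B, frames (Z G)
Z: hit
G: hit
Z: hit
G: hit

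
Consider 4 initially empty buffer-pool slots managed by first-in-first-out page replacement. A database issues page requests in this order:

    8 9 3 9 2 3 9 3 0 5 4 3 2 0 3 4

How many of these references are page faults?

8 -> fault, frames (8)
9 -> fault, frames (8 9)
3 -> fault, frames (8 9 3)
9 -> hit
2 -> fault, frames (8 9 3 2)
3 -> hit
9 -> hit
3 -> hit
0 -> fault, evict 8, frames (9 3 2 0)
5 -> fault, evict 9, frames (3 2 0 5)
4 -> fault, evict 3, frames (2 0 5 4)
3 -> fault, evict 2, frames (0 5 4 3)
2 -> fault, evict 0, frames (5 4 3 2)
0 -> fault, evict 5, frames (4 3 2 0)
3 -> hit
4 -> hit
Page faults: 10.

10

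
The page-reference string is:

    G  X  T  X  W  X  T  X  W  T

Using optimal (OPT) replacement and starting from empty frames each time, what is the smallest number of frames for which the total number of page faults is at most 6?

2

f=1: 10 faults
f=2: 6 faults
f=3: 4 faults
f=4: 4 faults
Smallest f with faults ≤ 6 is 2.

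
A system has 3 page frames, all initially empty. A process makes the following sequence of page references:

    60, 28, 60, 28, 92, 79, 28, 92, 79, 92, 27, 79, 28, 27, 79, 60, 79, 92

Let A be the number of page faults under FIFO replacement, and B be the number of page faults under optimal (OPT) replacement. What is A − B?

2

Under FIFO: F F . . F F . . . . F . F . . F F F → 9 faults.
Under OPT: F F . . F F . . . . F . . . . F . F → 7 faults.
A − B = 9 − 7 = 2.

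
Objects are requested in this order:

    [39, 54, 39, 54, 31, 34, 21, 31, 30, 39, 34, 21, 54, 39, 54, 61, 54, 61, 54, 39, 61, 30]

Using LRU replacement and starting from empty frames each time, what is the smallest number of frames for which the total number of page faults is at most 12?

4

f=1: 22 faults
f=2: 16 faults
f=3: 13 faults
f=4: 12 faults
f=5: 10 faults
f=6: 7 faults
f=7: 7 faults
Smallest f with faults ≤ 12 is 4.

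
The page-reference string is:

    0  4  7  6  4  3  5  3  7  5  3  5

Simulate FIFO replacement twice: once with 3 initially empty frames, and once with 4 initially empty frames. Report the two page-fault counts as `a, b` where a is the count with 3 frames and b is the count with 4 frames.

7, 6

3 frames: F F F F . F F . F . . . → 7 faults.
4 frames: F F F F . F F . . . . . → 6 faults.
6 < 7: adding a frame reduced faults, as is typical.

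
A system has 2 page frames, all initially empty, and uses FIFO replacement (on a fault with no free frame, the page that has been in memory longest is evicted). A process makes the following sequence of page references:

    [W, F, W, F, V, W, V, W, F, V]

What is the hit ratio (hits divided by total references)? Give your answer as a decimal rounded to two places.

0.40

W -> fault, frames (W)
F -> fault, frames (W F)
W -> hit
F -> hit
V -> fault, evict W, frames (F V)
W -> fault, evict F, frames (V W)
V -> hit
W -> hit
F -> fault, evict V, frames (W F)
V -> fault, evict W, frames (F V)
Hits: 4 of 10 references → 4/10 = 0.4000.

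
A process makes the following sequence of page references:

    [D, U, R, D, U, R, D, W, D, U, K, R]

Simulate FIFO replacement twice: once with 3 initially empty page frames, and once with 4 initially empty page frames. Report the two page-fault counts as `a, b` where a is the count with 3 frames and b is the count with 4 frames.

3 frames: F F F . . . . F F F F F → 8 faults.
4 frames: F F F . . . . F . . F . → 5 faults.
5 < 8: adding a frame reduced faults, as is typical.

8, 5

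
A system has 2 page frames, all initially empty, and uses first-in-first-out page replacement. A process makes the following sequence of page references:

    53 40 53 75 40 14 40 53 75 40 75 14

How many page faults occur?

9

53: fault, frames [53]
40: fault, frames [53, 40]
53: hit
75: fault, evict 53, frames [40, 75]
40: hit
14: fault, evict 40, frames [75, 14]
40: fault, evict 75, frames [14, 40]
53: fault, evict 14, frames [40, 53]
75: fault, evict 40, frames [53, 75]
40: fault, evict 53, frames [75, 40]
75: hit
14: fault, evict 75, frames [40, 14]
Page faults: 9.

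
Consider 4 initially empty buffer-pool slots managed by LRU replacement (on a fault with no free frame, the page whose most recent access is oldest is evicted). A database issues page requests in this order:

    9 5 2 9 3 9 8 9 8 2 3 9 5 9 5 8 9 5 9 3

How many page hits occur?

13

9: miss, frames {9}
5: miss, frames {9,5}
2: miss, frames {9,5,2}
9: hit
3: miss, frames {5,2,9,3}
9: hit
8: miss, evict 5, frames {2,3,9,8}
9: hit
8: hit
2: hit
3: hit
9: hit
5: miss, evict 8, frames {2,3,9,5}
9: hit
5: hit
8: miss, evict 2, frames {3,9,5,8}
9: hit
5: hit
9: hit
3: hit
Hits: 13.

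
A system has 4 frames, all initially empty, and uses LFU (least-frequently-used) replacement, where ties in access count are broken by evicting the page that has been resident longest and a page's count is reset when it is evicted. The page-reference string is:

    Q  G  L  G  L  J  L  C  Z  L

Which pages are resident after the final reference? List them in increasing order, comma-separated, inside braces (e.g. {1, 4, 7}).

{C, G, L, Z}

Q -> fault, frames (Q)
G -> fault, frames (Q G)
L -> fault, frames (Q G L)
G -> hit
L -> hit
J -> fault, frames (Q G L J)
L -> hit
C -> fault, evict Q, frames (G L J C)
Z -> fault, evict J, frames (G L C Z)
L -> hit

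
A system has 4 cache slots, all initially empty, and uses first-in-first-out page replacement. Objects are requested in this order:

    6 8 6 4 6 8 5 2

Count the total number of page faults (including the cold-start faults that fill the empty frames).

5

6 -> fault, frames {6}
8 -> fault, frames {6,8}
6 -> hit
4 -> fault, frames {6,8,4}
6 -> hit
8 -> hit
5 -> fault, frames {6,8,4,5}
2 -> fault, evict 6, frames {8,4,5,2}
Page faults: 5.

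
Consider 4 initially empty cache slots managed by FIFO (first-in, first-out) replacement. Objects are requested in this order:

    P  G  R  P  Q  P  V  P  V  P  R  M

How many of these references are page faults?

P -> miss, frames (P)
G -> miss, frames (P G)
R -> miss, frames (P G R)
P -> hit
Q -> miss, frames (P G R Q)
P -> hit
V -> miss, evict P, frames (G R Q V)
P -> miss, evict G, frames (R Q V P)
V -> hit
P -> hit
R -> hit
M -> miss, evict R, frames (Q V P M)
Page faults: 7.

7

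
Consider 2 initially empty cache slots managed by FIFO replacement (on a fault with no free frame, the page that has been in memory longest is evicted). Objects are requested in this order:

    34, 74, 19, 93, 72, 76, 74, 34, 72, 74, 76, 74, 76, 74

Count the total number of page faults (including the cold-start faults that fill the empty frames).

11

34: fault, frames (34)
74: fault, frames (34 74)
19: fault, evict 34, frames (74 19)
93: fault, evict 74, frames (19 93)
72: fault, evict 19, frames (93 72)
76: fault, evict 93, frames (72 76)
74: fault, evict 72, frames (76 74)
34: fault, evict 76, frames (74 34)
72: fault, evict 74, frames (34 72)
74: fault, evict 34, frames (72 74)
76: fault, evict 72, frames (74 76)
74: hit
76: hit
74: hit
Page faults: 11.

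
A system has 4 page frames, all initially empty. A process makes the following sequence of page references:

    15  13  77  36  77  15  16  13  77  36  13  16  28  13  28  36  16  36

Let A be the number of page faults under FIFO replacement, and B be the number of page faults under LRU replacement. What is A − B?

-1

Under FIFO: F F F F . . F . . . . . F F . . . . → 7 faults.
Under LRU: F F F F . . F F . F . . F . . . . . → 8 faults.
A − B = 7 − 8 = -1.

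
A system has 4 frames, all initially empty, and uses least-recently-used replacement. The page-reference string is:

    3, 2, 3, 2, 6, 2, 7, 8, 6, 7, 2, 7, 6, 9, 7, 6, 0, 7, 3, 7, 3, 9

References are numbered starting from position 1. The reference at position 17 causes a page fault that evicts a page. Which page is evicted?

pos 1: 3 → miss, frames {3}
pos 2: 2 → miss, frames {3,2}
pos 3: 3 → hit
pos 4: 2 → hit
pos 5: 6 → miss, frames {3,2,6}
pos 6: 2 → hit
pos 7: 7 → miss, frames {3,6,2,7}
pos 8: 8 → miss, evict 3, frames {6,2,7,8}
pos 9: 6 → hit
pos 10: 7 → hit
pos 11: 2 → hit
pos 12: 7 → hit
pos 13: 6 → hit
pos 14: 9 → miss, evict 8, frames {2,7,6,9}
pos 15: 7 → hit
pos 16: 6 → hit
pos 17: 0 → miss, evict 2, frames {9,7,6,0}
At position 17, page 2 is evicted.

2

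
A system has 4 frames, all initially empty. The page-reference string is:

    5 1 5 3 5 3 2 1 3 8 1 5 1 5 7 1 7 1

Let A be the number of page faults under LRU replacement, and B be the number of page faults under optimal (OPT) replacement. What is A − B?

Under LRU: F F . F . . F . . F . F . . F . . . → 7 faults.
Under OPT: F F . F . . F . . F . . . . F . . . → 6 faults.
A − B = 7 − 6 = 1.

1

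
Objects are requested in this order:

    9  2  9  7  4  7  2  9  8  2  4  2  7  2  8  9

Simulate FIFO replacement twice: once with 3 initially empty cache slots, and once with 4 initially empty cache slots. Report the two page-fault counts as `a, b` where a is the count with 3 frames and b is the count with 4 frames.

11, 6

3 frames: F F . F F . . F F F F . F . F F → 11 faults.
4 frames: F F . F F . . . F . . . . . . F → 6 faults.
6 < 11: adding a frame reduced faults, as is typical.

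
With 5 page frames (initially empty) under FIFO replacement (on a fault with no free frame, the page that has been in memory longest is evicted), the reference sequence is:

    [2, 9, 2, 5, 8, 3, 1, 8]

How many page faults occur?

6

2: miss, frames {2}
9: miss, frames {2,9}
2: hit
5: miss, frames {2,9,5}
8: miss, frames {2,9,5,8}
3: miss, frames {2,9,5,8,3}
1: miss, evict 2, frames {9,5,8,3,1}
8: hit
Page faults: 6.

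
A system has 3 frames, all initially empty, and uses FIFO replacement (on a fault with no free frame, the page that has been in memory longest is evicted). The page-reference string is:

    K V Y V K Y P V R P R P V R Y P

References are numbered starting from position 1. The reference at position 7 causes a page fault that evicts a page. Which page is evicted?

K

pos 1: K: fault, frames (K)
pos 2: V: fault, frames (K V)
pos 3: Y: fault, frames (K V Y)
pos 4: V: hit
pos 5: K: hit
pos 6: Y: hit
pos 7: P: fault, evict K, frames (V Y P)
At position 7, page K is evicted.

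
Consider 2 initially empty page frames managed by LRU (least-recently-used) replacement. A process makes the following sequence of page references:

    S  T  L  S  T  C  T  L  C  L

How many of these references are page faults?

S: miss, frames [S]
T: miss, frames [S, T]
L: miss, evict S, frames [T, L]
S: miss, evict T, frames [L, S]
T: miss, evict L, frames [S, T]
C: miss, evict S, frames [T, C]
T: hit
L: miss, evict C, frames [T, L]
C: miss, evict T, frames [L, C]
L: hit
Page faults: 8.

8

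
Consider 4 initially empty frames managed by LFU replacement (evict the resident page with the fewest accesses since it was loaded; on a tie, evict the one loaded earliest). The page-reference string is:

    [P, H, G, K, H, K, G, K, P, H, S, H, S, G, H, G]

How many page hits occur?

11

P -> miss, frames (P)
H -> miss, frames (P H)
G -> miss, frames (P H G)
K -> miss, frames (P H G K)
H -> hit
K -> hit
G -> hit
K -> hit
P -> hit
H -> hit
S -> miss, evict P, frames (H G K S)
H -> hit
S -> hit
G -> hit
H -> hit
G -> hit
Hits: 11.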